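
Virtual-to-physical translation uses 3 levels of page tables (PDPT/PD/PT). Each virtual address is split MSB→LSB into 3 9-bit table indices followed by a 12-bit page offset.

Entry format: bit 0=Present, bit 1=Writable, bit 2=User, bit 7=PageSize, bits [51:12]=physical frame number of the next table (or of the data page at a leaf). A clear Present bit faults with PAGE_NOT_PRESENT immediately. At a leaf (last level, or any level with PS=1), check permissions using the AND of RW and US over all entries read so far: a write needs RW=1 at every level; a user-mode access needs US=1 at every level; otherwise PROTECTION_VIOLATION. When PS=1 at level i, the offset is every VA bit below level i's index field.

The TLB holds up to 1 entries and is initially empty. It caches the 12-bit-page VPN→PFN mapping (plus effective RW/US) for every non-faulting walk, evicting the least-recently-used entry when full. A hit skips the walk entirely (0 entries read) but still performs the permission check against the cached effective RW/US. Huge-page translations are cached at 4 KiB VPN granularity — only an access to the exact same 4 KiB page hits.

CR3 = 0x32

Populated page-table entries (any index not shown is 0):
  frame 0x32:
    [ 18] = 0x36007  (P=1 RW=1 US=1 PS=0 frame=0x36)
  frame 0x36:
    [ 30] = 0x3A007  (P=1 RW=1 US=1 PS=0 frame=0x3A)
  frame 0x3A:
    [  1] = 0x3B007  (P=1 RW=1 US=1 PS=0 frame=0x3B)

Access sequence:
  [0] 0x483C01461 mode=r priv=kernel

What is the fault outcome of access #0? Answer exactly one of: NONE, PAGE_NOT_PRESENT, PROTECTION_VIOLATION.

Per-access translation:
#0 VA=0x483C01461 (r,kernel):
  [0] read 0x32 idx=18: raw=0x36007 flags P=1 W=1 U=1 S=0
  [1] read 0x36 idx=30: raw=0x3A007 flags P=1 W=1 U=1 S=0
  [2] read 0x3A idx=1: raw=0x3B007 flags P=1 W=1 U=1 S=0
  ✓ 0x3B461  — 3 lookups

Access #0 fault: NONE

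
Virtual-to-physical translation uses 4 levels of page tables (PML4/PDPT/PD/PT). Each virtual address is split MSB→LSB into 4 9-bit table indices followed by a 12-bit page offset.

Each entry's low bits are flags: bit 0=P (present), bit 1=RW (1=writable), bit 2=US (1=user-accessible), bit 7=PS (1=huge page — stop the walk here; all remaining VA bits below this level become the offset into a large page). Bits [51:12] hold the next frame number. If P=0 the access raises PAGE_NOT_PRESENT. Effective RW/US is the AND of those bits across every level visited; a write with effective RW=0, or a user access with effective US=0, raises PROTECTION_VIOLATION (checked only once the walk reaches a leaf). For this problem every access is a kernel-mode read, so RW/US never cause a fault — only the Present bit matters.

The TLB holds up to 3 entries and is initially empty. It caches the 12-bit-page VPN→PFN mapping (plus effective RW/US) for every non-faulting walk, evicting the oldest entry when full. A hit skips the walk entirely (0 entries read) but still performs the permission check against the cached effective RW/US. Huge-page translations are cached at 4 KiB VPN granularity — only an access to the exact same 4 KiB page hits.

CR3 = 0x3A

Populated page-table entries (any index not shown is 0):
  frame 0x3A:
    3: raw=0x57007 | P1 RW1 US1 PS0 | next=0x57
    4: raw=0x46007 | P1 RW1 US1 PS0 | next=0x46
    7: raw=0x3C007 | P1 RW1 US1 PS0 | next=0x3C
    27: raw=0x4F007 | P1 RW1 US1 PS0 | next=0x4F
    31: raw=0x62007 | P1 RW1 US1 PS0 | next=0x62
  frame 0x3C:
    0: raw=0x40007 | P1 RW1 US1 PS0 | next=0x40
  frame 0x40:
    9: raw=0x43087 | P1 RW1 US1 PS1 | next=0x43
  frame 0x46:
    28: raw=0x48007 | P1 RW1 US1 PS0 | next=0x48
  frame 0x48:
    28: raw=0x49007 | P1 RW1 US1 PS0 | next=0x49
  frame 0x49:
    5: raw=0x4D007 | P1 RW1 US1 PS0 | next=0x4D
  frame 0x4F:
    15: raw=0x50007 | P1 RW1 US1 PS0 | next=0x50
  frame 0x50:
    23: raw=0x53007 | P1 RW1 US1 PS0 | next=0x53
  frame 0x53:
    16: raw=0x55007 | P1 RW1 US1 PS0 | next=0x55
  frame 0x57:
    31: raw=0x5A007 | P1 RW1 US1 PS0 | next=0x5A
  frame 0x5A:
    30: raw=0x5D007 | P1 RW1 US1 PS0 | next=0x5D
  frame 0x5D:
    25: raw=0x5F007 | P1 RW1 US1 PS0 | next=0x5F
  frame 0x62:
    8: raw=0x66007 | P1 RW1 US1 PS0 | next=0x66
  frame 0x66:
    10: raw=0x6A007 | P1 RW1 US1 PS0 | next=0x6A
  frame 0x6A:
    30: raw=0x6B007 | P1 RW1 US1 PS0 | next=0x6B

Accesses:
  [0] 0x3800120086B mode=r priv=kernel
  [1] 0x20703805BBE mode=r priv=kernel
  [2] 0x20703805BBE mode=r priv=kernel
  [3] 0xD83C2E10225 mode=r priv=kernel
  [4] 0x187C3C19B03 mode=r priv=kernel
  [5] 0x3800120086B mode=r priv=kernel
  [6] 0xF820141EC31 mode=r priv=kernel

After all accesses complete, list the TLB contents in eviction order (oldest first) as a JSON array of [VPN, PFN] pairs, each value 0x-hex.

Walk each access:
#0 VA=0x3800120086B (r,kernel):
  [0] read 0x3A idx=7: raw=0x3C007 flags P=1 W=1 U=1 S=0
  [1] read 0x3C idx=0: raw=0x40007 flags P=1 W=1 U=1 S=0
  [2] read 0x40 idx=9: raw=0x43087 flags P=1 W=1 U=1 S=1
  ✓ 0x4386B (huge @L2)  — 3 lookups
#1 VA=0x20703805BBE (r,kernel):
  [0] read 0x3A idx=4: raw=0x46007 flags P=1 W=1 U=1 S=0
  [1] read 0x46 idx=28: raw=0x48007 flags P=1 W=1 U=1 S=0
  [2] read 0x48 idx=28: raw=0x49007 flags P=1 W=1 U=1 S=0
  [3] read 0x49 idx=5: raw=0x4D007 flags P=1 W=1 U=1 S=0
  ✓ 0x4DBBE  — 4 lookups
#2 VA=0x20703805BBE (r,kernel):
  TLB hit vpn=0x20703805 → PA=0x4DBBE
#3 VA=0xD83C2E10225 (r,kernel):
  [0] read 0x3A idx=27: raw=0x4F007 flags P=1 W=1 U=1 S=0
  [1] read 0x4F idx=15: raw=0x50007 flags P=1 W=1 U=1 S=0
  [2] read 0x50 idx=23: raw=0x53007 flags P=1 W=1 U=1 S=0
  [3] read 0x53 idx=16: raw=0x55007 flags P=1 W=1 U=1 S=0
  ✓ 0x55225  — 4 lookups
#4 VA=0x187C3C19B03 (r,kernel):
  [0] read 0x3A idx=3: raw=0x57007 flags P=1 W=1 U=1 S=0
  [1] read 0x57 idx=31: raw=0x5A007 flags P=1 W=1 U=1 S=0
  [2] read 0x5A idx=30: raw=0x5D007 flags P=1 W=1 U=1 S=0
  [3] read 0x5D idx=25: raw=0x5F007 flags P=1 W=1 U=1 S=0
  ✓ 0x5FB03  — 4 lookups
#5 VA=0x3800120086B (r,kernel):
  [0] read 0x3A idx=7: raw=0x3C007 flags P=1 W=1 U=1 S=0
  [1] read 0x3C idx=0: raw=0x40007 flags P=1 W=1 U=1 S=0
  [2] read 0x40 idx=9: raw=0x43087 flags P=1 W=1 U=1 S=1
  ✓ 0x4386B (huge @L2)  — 3 lookups
#6 VA=0xF820141EC31 (r,kernel):
  [0] read 0x3A idx=31: raw=0x62007 flags P=1 W=1 U=1 S=0
  [1] read 0x62 idx=8: raw=0x66007 flags P=1 W=1 U=1 S=0
  [2] read 0x66 idx=10: raw=0x6A007 flags P=1 W=1 U=1 S=0
  [3] read 0x6A idx=30: raw=0x6B007 flags P=1 W=1 U=1 S=0
  ✓ 0x6BC31  — 4 lookups

TLB: [["0x187C3C19", "0x5F"], ["0x38001200", "0x43"], ["0xF820141E", "0x6B"]]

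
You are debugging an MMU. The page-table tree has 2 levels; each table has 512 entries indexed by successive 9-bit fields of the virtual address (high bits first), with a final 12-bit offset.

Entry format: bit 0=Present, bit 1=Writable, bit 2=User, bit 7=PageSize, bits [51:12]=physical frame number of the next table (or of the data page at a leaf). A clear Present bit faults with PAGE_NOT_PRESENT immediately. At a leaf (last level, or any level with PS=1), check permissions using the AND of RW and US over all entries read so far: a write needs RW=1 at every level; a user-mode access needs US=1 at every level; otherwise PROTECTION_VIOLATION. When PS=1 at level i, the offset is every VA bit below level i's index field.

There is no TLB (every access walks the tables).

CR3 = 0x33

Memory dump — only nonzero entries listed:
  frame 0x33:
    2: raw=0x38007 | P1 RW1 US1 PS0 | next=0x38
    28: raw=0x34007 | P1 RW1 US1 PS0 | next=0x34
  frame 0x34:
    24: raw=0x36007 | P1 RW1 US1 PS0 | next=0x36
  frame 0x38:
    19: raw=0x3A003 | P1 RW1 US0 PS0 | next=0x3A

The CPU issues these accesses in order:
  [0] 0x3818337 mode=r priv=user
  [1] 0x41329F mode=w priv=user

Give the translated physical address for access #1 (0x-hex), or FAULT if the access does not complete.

Per-access translation:
#0 VA=0x3818337 (r,user):
  [0] read 0x33 idx=28: raw=0x34007 flags P=1 W=1 U=1 S=0
  [1] read 0x34 idx=24: raw=0x36007 flags P=1 W=1 U=1 S=0
  ⇒ phys 0x36337  [2 reads]
#1 VA=0x41329F (w,user):
  [0] read 0x33 idx=2: raw=0x38007 flags P=1 W=1 U=1 S=0
  [1] read 0x38 idx=19: raw=0x3A003 flags P=1 W=1 U=0 S=0
  ✗ PROTECTION_VIOLATION  [2 reads]

Access #1 PA: FAULT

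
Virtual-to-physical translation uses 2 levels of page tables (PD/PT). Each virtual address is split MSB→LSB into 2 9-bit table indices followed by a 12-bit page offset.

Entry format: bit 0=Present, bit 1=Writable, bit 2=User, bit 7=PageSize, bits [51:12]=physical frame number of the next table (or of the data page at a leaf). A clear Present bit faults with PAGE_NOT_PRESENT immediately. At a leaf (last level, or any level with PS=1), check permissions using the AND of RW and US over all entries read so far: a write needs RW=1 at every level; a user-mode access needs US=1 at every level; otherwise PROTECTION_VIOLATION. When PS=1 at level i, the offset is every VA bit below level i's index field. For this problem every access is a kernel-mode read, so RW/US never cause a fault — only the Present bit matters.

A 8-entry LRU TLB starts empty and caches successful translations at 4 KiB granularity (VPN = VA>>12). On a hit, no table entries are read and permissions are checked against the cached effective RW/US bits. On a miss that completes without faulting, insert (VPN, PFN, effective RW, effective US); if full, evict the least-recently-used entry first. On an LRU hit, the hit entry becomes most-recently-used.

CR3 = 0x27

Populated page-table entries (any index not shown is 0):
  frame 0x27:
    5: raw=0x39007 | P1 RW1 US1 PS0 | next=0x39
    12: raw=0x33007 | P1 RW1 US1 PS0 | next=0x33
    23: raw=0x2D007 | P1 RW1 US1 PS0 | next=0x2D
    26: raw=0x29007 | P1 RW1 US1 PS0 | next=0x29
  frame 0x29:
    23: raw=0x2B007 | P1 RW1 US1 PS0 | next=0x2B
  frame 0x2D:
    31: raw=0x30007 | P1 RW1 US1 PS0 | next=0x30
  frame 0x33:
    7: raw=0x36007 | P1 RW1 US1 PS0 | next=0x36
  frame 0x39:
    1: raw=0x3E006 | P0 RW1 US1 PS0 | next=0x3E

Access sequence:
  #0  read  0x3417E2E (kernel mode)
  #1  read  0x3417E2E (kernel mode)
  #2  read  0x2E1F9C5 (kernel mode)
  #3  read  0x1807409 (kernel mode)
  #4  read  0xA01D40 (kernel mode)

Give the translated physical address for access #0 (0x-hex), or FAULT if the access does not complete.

Walk each access:
#0 VA=0x3417E2E (r,kernel):
  L0 @0x27[26] → 0x29007  P=1,RW=1,US=1,PS=0
  L1 @0x29[23] → 0x2B007  P=1,RW=1,US=1,PS=0
  ✓ 0x2BE2E  — 2 lookups
#1 VA=0x3417E2E (r,kernel):
  TLB hit vpn=0x3417 → PA=0x2BE2E
#2 VA=0x2E1F9C5 (r,kernel):
  L0 @0x27[23] → 0x2D007  P=1,RW=1,US=1,PS=0
  L1 @0x2D[31] → 0x30007  P=1,RW=1,US=1,PS=0
  ✓ 0x309C5  — 2 lookups
#3 VA=0x1807409 (r,kernel):
  L0 @0x27[12] → 0x33007  P=1,RW=1,US=1,PS=0
  L1 @0x33[7] → 0x36007  P=1,RW=1,US=1,PS=0
  ✓ 0x36409  — 2 lookups
#4 VA=0xA01D40 (r,kernel):
  L0 @0x27[5] → 0x39007  P=1,RW=1,US=1,PS=0
  L1 @0x39[1] → 0x3E006  P=0,RW=1,US=1,PS=0
  ⇒ fault: PAGE_NOT_PRESENT  — 2 lookups

Access #0 PA: 0x2BE2E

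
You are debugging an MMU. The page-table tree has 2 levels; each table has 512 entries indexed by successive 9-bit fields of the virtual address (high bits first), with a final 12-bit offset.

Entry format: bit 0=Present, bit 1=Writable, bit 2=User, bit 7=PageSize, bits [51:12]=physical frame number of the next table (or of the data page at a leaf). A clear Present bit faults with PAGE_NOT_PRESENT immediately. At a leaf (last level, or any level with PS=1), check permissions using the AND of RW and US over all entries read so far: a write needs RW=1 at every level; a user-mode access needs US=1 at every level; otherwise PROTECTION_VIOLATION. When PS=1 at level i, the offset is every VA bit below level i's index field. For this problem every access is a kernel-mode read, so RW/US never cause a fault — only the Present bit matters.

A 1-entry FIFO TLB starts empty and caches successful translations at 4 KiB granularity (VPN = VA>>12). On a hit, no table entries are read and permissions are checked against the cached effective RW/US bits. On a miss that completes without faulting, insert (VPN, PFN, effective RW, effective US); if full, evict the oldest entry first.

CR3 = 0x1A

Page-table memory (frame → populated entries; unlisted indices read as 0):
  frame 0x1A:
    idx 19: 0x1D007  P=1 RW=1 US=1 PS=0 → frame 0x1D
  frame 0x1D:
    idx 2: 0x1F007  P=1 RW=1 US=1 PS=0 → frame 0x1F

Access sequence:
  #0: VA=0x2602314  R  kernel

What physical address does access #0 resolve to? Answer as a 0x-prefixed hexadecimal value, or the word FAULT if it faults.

Trace:
#0 VA=0x2602314 (r,kernel):
  L0 @0x1A[19] → 0x1D007  P=1,RW=1,US=1,PS=0
  L1 @0x1D[2] → 0x1F007  P=1,RW=1,US=1,PS=0
  → PA=0x1F314  (2 entries read)

Access #0 PA: 0x1F314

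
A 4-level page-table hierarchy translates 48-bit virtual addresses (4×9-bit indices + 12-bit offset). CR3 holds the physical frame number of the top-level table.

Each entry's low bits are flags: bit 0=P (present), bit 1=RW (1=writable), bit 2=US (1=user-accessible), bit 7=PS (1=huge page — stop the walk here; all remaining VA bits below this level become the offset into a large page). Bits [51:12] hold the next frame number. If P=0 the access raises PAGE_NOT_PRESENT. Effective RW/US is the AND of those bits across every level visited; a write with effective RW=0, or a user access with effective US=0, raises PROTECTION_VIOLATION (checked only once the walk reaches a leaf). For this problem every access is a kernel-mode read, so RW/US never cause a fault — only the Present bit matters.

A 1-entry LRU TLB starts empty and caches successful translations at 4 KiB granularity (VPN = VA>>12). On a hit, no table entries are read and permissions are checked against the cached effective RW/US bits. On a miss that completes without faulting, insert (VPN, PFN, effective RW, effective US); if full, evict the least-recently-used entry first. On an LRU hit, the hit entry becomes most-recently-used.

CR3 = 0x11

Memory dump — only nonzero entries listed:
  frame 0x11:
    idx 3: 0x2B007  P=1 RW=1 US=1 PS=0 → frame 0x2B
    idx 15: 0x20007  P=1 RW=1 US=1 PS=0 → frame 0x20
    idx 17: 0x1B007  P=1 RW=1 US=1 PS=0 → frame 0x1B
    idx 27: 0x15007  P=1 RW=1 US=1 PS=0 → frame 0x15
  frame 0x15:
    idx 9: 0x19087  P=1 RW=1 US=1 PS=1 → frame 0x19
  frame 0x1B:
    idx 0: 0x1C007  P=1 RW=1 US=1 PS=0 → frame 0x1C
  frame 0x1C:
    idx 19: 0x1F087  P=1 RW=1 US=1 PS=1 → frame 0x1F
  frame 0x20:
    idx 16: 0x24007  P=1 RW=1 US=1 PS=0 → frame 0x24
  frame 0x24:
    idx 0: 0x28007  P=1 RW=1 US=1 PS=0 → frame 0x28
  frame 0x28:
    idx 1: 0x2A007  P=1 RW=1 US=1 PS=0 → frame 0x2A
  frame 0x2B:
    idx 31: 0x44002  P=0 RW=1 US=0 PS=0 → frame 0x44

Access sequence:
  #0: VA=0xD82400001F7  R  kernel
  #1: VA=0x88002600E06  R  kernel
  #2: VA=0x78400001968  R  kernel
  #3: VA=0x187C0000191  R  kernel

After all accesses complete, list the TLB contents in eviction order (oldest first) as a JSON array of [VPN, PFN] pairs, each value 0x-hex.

Per-access translation:
#0 VA=0xD82400001F7 (r,kernel):
  L0: frame=0x11 idx=27 entry=0x15007 [P=1 RW=1 US=1 PS=0]
  L1: frame=0x15 idx=9 entry=0x19087 [P=1 RW=1 US=1 PS=1]
  ✓ 0x191F7 (huge @L1)  — 2 lookups
#1 VA=0x88002600E06 (r,kernel):
  L0: frame=0x11 idx=17 entry=0x1B007 [P=1 RW=1 US=1 PS=0]
  L1: frame=0x1B idx=0 entry=0x1C007 [P=1 RW=1 US=1 PS=0]
  L2: frame=0x1C idx=19 entry=0x1F087 [P=1 RW=1 US=1 PS=1]
  ✓ 0x1FE06 (huge @L2)  — 3 lookups
#2 VA=0x78400001968 (r,kernel):
  L0: frame=0x11 idx=15 entry=0x20007 [P=1 RW=1 US=1 PS=0]
  L1: frame=0x20 idx=16 entry=0x24007 [P=1 RW=1 US=1 PS=0]
  L2: frame=0x24 idx=0 entry=0x28007 [P=1 RW=1 US=1 PS=0]
  L3: frame=0x28 idx=1 entry=0x2A007 [P=1 RW=1 US=1 PS=0]
  ✓ 0x2A968  — 4 lookups
#3 VA=0x187C0000191 (r,kernel):
  L0: frame=0x11 idx=3 entry=0x2B007 [P=1 RW=1 US=1 PS=0]
  L1: frame=0x2B idx=31 entry=0x44002 [P=0 RW=1 US=0 PS=0]
  ✗ PAGE_NOT_PRESENT  [2 reads]

TLB: [["0x78400001", "0x2A"]]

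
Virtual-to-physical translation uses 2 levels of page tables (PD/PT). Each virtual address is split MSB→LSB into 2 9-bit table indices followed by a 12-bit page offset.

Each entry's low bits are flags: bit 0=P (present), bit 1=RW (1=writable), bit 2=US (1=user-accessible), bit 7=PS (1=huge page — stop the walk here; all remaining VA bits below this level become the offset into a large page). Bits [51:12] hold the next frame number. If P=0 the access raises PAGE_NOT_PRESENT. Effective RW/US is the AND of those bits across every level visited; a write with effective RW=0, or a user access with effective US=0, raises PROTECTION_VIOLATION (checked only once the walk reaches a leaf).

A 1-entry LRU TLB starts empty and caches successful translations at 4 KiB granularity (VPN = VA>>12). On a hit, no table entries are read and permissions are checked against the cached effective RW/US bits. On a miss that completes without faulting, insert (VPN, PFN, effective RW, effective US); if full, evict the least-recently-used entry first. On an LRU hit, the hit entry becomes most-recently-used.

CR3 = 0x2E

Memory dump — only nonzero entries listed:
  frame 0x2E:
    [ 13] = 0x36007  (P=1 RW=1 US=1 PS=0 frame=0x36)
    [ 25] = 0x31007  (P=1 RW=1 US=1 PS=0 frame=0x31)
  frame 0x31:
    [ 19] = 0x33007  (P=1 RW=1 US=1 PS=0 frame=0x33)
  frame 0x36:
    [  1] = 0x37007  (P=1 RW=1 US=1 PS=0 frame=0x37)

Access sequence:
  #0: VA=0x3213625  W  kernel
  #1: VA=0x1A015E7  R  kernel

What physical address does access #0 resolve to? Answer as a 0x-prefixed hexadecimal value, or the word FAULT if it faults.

Walk each access:
#0 VA=0x3213625 (w,kernel):
  L0 @0x2E[25] → 0x31007  P=1,RW=1,US=1,PS=0
  L1 @0x31[19] → 0x33007  P=1,RW=1,US=1,PS=0
  → PA=0x33625  (2 entries read)
#1 VA=0x1A015E7 (r,kernel):
  L0 @0x2E[13] → 0x36007  P=1,RW=1,US=1,PS=0
  L1 @0x36[1] → 0x37007  P=1,RW=1,US=1,PS=0
  → PA=0x375E7  (2 entries read)

Access #0 PA: 0x33625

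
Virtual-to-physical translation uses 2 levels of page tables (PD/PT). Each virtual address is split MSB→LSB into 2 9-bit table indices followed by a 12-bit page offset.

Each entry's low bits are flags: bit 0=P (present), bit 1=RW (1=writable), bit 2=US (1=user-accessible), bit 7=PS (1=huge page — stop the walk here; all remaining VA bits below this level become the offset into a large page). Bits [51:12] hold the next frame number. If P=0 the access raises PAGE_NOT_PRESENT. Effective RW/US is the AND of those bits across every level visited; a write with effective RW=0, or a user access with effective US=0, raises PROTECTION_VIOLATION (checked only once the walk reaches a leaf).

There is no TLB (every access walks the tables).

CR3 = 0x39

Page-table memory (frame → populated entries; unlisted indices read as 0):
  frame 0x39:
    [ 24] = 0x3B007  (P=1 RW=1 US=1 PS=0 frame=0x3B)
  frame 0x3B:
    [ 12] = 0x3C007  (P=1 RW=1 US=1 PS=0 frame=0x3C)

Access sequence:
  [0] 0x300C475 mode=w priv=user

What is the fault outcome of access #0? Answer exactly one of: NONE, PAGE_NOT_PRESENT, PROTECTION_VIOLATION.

Per-access translation:
#0 VA=0x300C475 (w,user):
  L0: frame=0x39 idx=24 entry=0x3B007 [P=1 RW=1 US=1 PS=0]
  L1: frame=0x3B idx=12 entry=0x3C007 [P=1 RW=1 US=1 PS=0]
  ✓ 0x3C475  — 2 lookups

Access #0 fault: NONE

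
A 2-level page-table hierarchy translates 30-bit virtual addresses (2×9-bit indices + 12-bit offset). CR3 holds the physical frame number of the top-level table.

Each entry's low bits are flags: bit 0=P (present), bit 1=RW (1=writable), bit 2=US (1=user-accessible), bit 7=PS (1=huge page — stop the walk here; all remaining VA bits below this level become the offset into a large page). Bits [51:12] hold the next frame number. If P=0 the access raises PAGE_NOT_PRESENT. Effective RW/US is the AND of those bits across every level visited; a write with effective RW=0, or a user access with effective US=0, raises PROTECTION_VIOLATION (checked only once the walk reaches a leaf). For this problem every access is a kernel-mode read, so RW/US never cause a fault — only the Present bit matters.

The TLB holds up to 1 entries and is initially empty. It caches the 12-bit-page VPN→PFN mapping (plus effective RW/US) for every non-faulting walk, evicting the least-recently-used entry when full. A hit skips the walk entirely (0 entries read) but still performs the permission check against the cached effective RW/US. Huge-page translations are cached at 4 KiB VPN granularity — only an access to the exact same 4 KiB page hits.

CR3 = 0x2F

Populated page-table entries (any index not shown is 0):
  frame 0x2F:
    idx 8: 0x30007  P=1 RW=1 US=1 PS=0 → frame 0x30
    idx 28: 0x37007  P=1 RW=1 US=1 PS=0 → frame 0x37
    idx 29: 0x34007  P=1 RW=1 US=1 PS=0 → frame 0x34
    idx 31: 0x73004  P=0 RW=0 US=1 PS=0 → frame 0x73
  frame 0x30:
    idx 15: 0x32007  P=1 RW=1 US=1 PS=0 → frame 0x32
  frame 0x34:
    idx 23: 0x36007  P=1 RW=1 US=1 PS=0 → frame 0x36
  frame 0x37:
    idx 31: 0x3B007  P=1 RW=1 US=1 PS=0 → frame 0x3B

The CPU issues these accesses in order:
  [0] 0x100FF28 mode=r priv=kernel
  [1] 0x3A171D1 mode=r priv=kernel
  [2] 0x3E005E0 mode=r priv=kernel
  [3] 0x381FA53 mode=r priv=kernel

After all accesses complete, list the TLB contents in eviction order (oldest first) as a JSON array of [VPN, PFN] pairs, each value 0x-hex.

Per-access translation:
#0 VA=0x100FF28 (r,kernel):
  [0] read 0x2F idx=8: raw=0x30007 flags P=1 W=1 U=1 S=0
  [1] read 0x30 idx=15: raw=0x32007 flags P=1 W=1 U=1 S=0
  ⇒ phys 0x32F28  [2 reads]
#1 VA=0x3A171D1 (r,kernel):
  [0] read 0x2F idx=29: raw=0x34007 flags P=1 W=1 U=1 S=0
  [1] read 0x34 idx=23: raw=0x36007 flags P=1 W=1 U=1 S=0
  ⇒ phys 0x361D1  [2 reads]
#2 VA=0x3E005E0 (r,kernel):
  [0] read 0x2F idx=31: raw=0x73004 flags P=0 W=0 U=1 S=0
  → PAGE_NOT_PRESENT  (1 entries read)
#3 VA=0x381FA53 (r,kernel):
  [0] read 0x2F idx=28: raw=0x37007 flags P=1 W=1 U=1 S=0
  [1] read 0x37 idx=31: raw=0x3B007 flags P=1 W=1 U=1 S=0
  ⇒ phys 0x3BA53  [2 reads]

TLB: [["0x381F", "0x3B"]]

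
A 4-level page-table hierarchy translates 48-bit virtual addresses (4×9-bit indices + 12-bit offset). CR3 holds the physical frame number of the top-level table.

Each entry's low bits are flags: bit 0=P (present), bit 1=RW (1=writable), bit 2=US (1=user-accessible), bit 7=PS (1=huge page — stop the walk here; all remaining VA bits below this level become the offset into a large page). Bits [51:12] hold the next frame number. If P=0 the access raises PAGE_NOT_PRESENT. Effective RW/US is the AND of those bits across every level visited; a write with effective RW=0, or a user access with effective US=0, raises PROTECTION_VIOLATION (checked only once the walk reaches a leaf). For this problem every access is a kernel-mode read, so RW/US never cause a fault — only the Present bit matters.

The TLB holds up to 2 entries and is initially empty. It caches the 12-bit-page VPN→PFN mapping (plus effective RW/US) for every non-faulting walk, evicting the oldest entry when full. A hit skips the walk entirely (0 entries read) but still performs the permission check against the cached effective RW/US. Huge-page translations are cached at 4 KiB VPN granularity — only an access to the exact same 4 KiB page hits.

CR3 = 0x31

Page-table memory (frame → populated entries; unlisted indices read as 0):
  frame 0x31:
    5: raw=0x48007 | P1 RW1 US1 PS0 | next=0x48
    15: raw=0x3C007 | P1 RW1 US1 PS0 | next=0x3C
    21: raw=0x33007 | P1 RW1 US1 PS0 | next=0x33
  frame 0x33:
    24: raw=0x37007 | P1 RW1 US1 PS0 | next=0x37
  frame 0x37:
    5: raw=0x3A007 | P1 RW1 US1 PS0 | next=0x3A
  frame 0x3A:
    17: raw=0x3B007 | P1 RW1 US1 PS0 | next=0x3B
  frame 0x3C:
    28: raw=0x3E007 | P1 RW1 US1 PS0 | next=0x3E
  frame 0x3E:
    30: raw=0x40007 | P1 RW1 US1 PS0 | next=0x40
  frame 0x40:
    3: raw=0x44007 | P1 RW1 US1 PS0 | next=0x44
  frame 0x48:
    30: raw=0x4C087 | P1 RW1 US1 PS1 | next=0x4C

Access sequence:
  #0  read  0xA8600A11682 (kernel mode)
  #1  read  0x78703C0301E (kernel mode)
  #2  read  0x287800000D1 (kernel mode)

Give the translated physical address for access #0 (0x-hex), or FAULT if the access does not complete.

Trace:
#0 VA=0xA8600A11682 (r,kernel):
  L0: frame=0x31 idx=21 entry=0x33007 [P=1 RW=1 US=1 PS=0]
  L1: frame=0x33 idx=24 entry=0x37007 [P=1 RW=1 US=1 PS=0]
  L2: frame=0x37 idx=5 entry=0x3A007 [P=1 RW=1 US=1 PS=0]
  L3: frame=0x3A idx=17 entry=0x3B007 [P=1 RW=1 US=1 PS=0]
  ⇒ phys 0x3B682  [4 reads]
#1 VA=0x78703C0301E (r,kernel):
  L0: frame=0x31 idx=15 entry=0x3C007 [P=1 RW=1 US=1 PS=0]
  L1: frame=0x3C idx=28 entry=0x3E007 [P=1 RW=1 US=1 PS=0]
  L2: frame=0x3E idx=30 entry=0x40007 [P=1 RW=1 US=1 PS=0]
  L3: frame=0x40 idx=3 entry=0x44007 [P=1 RW=1 US=1 PS=0]
  ⇒ phys 0x4401E  [4 reads]
#2 VA=0x287800000D1 (r,kernel):
  L0: frame=0x31 idx=5 entry=0x48007 [P=1 RW=1 US=1 PS=0]
  L1: frame=0x48 idx=30 entry=0x4C087 [P=1 RW=1 US=1 PS=1]
  ⇒ phys 0x4C0D1 (huge @L1)  [2 reads]

Access #0 PA: 0x3B682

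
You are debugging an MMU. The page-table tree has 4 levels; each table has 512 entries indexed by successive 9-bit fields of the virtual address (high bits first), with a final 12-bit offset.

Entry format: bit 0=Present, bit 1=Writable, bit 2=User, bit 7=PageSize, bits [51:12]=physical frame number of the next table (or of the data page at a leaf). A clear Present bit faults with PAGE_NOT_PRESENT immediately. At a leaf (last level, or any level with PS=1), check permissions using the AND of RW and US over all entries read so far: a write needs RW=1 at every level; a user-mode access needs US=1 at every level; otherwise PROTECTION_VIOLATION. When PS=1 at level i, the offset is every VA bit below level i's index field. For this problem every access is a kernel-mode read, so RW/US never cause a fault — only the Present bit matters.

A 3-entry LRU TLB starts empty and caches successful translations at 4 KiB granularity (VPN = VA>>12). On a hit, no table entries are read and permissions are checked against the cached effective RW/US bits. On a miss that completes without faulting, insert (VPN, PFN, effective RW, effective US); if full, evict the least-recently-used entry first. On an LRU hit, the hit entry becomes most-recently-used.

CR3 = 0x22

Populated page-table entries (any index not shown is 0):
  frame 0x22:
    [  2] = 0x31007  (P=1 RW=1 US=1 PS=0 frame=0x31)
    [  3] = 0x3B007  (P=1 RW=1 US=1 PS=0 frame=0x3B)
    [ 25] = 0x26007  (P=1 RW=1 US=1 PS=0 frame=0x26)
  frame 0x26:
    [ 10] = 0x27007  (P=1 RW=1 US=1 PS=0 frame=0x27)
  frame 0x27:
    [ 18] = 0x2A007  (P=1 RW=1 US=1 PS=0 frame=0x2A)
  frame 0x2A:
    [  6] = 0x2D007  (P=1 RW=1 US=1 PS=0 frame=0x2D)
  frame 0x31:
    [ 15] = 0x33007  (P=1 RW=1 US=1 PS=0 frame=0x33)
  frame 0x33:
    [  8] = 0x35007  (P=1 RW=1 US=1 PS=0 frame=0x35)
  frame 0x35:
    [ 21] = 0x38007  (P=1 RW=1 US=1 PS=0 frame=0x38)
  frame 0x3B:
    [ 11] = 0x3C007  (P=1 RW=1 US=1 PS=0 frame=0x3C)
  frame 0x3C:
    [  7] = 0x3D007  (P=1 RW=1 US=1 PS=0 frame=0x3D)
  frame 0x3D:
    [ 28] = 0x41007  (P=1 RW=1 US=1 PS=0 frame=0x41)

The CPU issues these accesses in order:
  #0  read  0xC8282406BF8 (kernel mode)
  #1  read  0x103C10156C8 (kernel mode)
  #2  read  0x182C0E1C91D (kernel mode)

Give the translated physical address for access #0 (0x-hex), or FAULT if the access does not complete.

Walk each access:
#0 VA=0xC8282406BF8 (r,kernel):
  lvl0: tbl 0x22, slot 25 ⇒ 0x26007 (P1/RW1/US1/PS0)
  lvl1: tbl 0x26, slot 10 ⇒ 0x27007 (P1/RW1/US1/PS0)
  lvl2: tbl 0x27, slot 18 ⇒ 0x2A007 (P1/RW1/US1/PS0)
  lvl3: tbl 0x2A, slot 6 ⇒ 0x2D007 (P1/RW1/US1/PS0)
  → PA=0x2DBF8  (4 entries read)
#1 VA=0x103C10156C8 (r,kernel):
  lvl0: tbl 0x22, slot 2 ⇒ 0x31007 (P1/RW1/US1/PS0)
  lvl1: tbl 0x31, slot 15 ⇒ 0x33007 (P1/RW1/US1/PS0)
  lvl2: tbl 0x33, slot 8 ⇒ 0x35007 (P1/RW1/US1/PS0)
  lvl3: tbl 0x35, slot 21 ⇒ 0x38007 (P1/RW1/US1/PS0)
  → PA=0x386C8  (4 entries read)
#2 VA=0x182C0E1C91D (r,kernel):
  lvl0: tbl 0x22, slot 3 ⇒ 0x3B007 (P1/RW1/US1/PS0)
  lvl1: tbl 0x3B, slot 11 ⇒ 0x3C007 (P1/RW1/US1/PS0)
  lvl2: tbl 0x3C, slot 7 ⇒ 0x3D007 (P1/RW1/US1/PS0)
  lvl3: tbl 0x3D, slot 28 ⇒ 0x41007 (P1/RW1/US1/PS0)
  → PA=0x4191D  (4 entries read)

Access #0 PA: 0x2DBF8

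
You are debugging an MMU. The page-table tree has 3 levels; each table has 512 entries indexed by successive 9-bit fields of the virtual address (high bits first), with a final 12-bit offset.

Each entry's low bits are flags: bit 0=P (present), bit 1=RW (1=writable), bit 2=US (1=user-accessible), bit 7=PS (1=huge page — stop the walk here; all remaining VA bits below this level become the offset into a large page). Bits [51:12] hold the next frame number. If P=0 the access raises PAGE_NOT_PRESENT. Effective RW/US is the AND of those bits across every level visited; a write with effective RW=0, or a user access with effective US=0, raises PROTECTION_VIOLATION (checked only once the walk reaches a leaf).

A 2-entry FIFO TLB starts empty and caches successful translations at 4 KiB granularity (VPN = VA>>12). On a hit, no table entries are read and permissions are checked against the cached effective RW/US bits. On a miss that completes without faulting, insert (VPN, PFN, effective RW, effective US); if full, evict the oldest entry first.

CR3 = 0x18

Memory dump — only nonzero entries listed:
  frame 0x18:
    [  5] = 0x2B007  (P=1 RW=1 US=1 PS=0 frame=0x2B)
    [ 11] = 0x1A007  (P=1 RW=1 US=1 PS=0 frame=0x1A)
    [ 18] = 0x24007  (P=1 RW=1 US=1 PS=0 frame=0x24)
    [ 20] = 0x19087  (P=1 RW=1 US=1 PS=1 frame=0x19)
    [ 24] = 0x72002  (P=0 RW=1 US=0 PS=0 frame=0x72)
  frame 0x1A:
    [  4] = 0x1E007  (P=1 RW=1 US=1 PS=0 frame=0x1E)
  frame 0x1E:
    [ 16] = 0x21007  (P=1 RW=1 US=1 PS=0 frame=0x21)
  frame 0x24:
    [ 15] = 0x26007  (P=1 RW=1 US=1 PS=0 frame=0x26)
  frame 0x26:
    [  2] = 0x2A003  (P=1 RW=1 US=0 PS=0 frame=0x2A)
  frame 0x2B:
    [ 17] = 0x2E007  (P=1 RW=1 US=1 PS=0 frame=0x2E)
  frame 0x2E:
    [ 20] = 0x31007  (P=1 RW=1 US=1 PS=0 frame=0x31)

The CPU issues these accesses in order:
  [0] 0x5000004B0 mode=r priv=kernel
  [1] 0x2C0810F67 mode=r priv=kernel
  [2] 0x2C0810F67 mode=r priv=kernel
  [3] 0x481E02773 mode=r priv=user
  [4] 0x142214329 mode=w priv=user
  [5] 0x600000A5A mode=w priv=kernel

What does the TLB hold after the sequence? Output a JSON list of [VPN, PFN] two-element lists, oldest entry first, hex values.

Per-access translation:
#0 VA=0x5000004B0 (r,kernel):
  [0] read 0x18 idx=20: raw=0x19087 flags P=1 W=1 U=1 S=1
  ⇒ phys 0x194B0 (huge @L0)  [1 reads]
#1 VA=0x2C0810F67 (r,kernel):
  [0] read 0x18 idx=11: raw=0x1A007 flags P=1 W=1 U=1 S=0
  [1] read 0x1A idx=4: raw=0x1E007 flags P=1 W=1 U=1 S=0
  [2] read 0x1E idx=16: raw=0x21007 flags P=1 W=1 U=1 S=0
  ⇒ phys 0x21F67  [3 reads]
#2 VA=0x2C0810F67 (r,kernel):
  TLB hit vpn=0x2C0810 → PA=0x21F67
#3 VA=0x481E02773 (r,user):
  [0] read 0x18 idx=18: raw=0x24007 flags P=1 W=1 U=1 S=0
  [1] read 0x24 idx=15: raw=0x26007 flags P=1 W=1 U=1 S=0
  [2] read 0x26 idx=2: raw=0x2A003 flags P=1 W=1 U=0 S=0
  → PROTECTION_VIOLATION  (3 entries read)
#4 VA=0x142214329 (w,user):
  [0] read 0x18 idx=5: raw=0x2B007 flags P=1 W=1 U=1 S=0
  [1] read 0x2B idx=17: raw=0x2E007 flags P=1 W=1 U=1 S=0
  [2] read 0x2E idx=20: raw=0x31007 flags P=1 W=1 U=1 S=0
  ⇒ phys 0x31329  [3 reads]
#5 VA=0x600000A5A (w,kernel):
  [0] read 0x18 idx=24: raw=0x72002 flags P=0 W=1 U=0 S=0
  → PAGE_NOT_PRESENT  (1 entries read)

TLB: [["0x2C0810", "0x21"], ["0x142214", "0x31"]]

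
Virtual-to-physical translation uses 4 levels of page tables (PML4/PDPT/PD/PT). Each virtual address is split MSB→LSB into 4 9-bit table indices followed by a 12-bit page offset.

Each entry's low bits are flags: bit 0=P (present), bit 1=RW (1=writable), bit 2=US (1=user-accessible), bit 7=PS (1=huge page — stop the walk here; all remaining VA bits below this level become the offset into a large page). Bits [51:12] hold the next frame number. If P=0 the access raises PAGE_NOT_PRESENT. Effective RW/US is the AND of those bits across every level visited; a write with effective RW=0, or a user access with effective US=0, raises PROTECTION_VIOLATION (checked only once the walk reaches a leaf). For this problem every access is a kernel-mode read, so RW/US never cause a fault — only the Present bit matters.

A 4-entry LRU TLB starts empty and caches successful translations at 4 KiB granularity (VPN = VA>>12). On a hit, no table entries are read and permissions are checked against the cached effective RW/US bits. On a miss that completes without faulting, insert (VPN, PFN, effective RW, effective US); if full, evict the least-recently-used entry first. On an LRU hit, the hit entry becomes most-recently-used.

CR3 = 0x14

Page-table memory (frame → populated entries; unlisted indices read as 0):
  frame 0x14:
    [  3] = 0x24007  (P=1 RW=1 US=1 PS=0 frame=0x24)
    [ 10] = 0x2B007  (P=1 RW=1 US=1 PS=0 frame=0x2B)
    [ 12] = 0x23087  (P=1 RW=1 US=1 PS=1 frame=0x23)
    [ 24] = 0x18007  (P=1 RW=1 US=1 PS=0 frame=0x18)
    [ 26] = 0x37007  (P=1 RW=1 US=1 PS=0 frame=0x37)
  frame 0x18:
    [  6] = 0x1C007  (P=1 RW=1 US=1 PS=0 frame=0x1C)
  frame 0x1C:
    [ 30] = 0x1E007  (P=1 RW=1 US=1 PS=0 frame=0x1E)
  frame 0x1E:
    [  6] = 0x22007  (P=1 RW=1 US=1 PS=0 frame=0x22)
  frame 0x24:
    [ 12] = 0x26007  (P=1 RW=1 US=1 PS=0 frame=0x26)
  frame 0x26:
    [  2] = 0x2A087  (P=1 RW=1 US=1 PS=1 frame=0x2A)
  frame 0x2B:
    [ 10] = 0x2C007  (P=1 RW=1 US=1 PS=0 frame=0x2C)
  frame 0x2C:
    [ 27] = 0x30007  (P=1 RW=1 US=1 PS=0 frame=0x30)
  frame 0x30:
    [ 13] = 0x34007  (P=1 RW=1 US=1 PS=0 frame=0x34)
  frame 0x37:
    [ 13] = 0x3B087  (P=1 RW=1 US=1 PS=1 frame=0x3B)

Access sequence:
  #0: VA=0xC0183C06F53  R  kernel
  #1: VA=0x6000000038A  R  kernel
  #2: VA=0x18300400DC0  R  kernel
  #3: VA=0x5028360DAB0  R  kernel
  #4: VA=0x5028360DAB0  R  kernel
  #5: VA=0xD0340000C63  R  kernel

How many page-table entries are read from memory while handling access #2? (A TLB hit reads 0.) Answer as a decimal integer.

Walk each access:
#0 VA=0xC0183C06F53 (r,kernel):
  L0 @0x14[24] → 0x18007  P=1,RW=1,US=1,PS=0
  L1 @0x18[6] → 0x1C007  P=1,RW=1,US=1,PS=0
  L2 @0x1C[30] → 0x1E007  P=1,RW=1,US=1,PS=0
  L3 @0x1E[6] → 0x22007  P=1,RW=1,US=1,PS=0
  ✓ 0x22F53  — 4 lookups
#1 VA=0x6000000038A (r,kernel):
  L0 @0x14[12] → 0x23087  P=1,RW=1,US=1,PS=1
  ✓ 0x2338A (huge @L0)  — 1 lookups
#2 VA=0x18300400DC0 (r,kernel):
  L0 @0x14[3] → 0x24007  P=1,RW=1,US=1,PS=0
  L1 @0x24[12] → 0x26007  P=1,RW=1,US=1,PS=0
  L2 @0x26[2] → 0x2A087  P=1,RW=1,US=1,PS=1
  ✓ 0x2ADC0 (huge @L2)  — 3 lookups
#3 VA=0x5028360DAB0 (r,kernel):
  L0 @0x14[10] → 0x2B007  P=1,RW=1,US=1,PS=0
  L1 @0x2B[10] → 0x2C007  P=1,RW=1,US=1,PS=0
  L2 @0x2C[27] → 0x30007  P=1,RW=1,US=1,PS=0
  L3 @0x30[13] → 0x34007  P=1,RW=1,US=1,PS=0
  ✓ 0x34AB0  — 4 lookups
#4 VA=0x5028360DAB0 (r,kernel):
  TLB hit vpn=0x5028360D → PA=0x34AB0
#5 VA=0xD0340000C63 (r,kernel):
  L0 @0x14[26] → 0x37007  P=1,RW=1,US=1,PS=0
  L1 @0x37[13] → 0x3B087  P=1,RW=1,US=1,PS=1
  ✓ 0x3BC63 (huge @L1)  — 2 lookups

Entries read for #2: 3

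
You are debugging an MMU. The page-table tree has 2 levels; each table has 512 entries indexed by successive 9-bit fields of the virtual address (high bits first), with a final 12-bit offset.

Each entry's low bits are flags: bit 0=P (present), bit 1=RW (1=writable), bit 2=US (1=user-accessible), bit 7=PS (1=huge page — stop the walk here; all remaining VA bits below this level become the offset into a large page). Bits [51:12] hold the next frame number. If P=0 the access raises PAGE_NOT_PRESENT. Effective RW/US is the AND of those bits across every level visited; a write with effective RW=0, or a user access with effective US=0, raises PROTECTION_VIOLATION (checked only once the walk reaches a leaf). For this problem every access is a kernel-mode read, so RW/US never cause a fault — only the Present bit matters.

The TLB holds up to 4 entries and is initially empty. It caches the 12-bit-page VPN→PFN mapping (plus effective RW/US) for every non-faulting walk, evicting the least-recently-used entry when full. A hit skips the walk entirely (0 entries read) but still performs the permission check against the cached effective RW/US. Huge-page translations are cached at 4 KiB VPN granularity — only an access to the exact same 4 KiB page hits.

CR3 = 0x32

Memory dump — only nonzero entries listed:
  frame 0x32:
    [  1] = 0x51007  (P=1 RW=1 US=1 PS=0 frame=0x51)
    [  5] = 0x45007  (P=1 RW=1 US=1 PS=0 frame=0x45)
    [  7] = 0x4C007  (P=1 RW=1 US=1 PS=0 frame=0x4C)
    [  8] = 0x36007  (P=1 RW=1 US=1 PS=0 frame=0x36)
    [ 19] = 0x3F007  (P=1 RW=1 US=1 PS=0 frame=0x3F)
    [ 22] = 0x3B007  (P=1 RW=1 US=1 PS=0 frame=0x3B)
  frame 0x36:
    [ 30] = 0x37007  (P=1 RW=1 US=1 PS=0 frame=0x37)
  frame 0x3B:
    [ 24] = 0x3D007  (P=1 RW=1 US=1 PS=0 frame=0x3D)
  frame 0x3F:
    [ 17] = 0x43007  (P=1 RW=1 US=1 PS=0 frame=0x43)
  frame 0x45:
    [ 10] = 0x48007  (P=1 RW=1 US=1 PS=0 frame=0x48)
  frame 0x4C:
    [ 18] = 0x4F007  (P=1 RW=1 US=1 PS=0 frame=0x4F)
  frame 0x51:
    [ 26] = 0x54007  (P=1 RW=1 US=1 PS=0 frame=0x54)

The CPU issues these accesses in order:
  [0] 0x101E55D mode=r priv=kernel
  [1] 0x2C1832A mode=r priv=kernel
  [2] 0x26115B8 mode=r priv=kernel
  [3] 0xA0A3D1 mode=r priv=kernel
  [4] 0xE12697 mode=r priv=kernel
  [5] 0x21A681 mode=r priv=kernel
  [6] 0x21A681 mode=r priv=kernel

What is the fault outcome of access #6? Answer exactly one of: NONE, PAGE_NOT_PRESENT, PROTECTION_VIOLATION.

Trace:
#0 VA=0x101E55D (r,kernel):
  lvl0: tbl 0x32, slot 8 ⇒ 0x36007 (P1/RW1/US1/PS0)
  lvl1: tbl 0x36, slot 30 ⇒ 0x37007 (P1/RW1/US1/PS0)
  ✓ 0x3755D  — 2 lookups
#1 VA=0x2C1832A (r,kernel):
  lvl0: tbl 0x32, slot 22 ⇒ 0x3B007 (P1/RW1/US1/PS0)
  lvl1: tbl 0x3B, slot 24 ⇒ 0x3D007 (P1/RW1/US1/PS0)
  ✓ 0x3D32A  — 2 lookups
#2 VA=0x26115B8 (r,kernel):
  lvl0: tbl 0x32, slot 19 ⇒ 0x3F007 (P1/RW1/US1/PS0)
  lvl1: tbl 0x3F, slot 17 ⇒ 0x43007 (P1/RW1/US1/PS0)
  ✓ 0x435B8  — 2 lookups
#3 VA=0xA0A3D1 (r,kernel):
  lvl0: tbl 0x32, slot 5 ⇒ 0x45007 (P1/RW1/US1/PS0)
  lvl1: tbl 0x45, slot 10 ⇒ 0x48007 (P1/RW1/US1/PS0)
  ✓ 0x483D1  — 2 lookups
#4 VA=0xE12697 (r,kernel):
  lvl0: tbl 0x32, slot 7 ⇒ 0x4C007 (P1/RW1/US1/PS0)
  lvl1: tbl 0x4C, slot 18 ⇒ 0x4F007 (P1/RW1/US1/PS0)
  ✓ 0x4F697  — 2 lookups
#5 VA=0x21A681 (r,kernel):
  lvl0: tbl 0x32, slot 1 ⇒ 0x51007 (P1/RW1/US1/PS0)
  lvl1: tbl 0x51, slot 26 ⇒ 0x54007 (P1/RW1/US1/PS0)
  ✓ 0x54681  — 2 lookups
#6 VA=0x21A681 (r,kernel):
  TLB hit vpn=0x21A → PA=0x54681

Access #6 fault: NONE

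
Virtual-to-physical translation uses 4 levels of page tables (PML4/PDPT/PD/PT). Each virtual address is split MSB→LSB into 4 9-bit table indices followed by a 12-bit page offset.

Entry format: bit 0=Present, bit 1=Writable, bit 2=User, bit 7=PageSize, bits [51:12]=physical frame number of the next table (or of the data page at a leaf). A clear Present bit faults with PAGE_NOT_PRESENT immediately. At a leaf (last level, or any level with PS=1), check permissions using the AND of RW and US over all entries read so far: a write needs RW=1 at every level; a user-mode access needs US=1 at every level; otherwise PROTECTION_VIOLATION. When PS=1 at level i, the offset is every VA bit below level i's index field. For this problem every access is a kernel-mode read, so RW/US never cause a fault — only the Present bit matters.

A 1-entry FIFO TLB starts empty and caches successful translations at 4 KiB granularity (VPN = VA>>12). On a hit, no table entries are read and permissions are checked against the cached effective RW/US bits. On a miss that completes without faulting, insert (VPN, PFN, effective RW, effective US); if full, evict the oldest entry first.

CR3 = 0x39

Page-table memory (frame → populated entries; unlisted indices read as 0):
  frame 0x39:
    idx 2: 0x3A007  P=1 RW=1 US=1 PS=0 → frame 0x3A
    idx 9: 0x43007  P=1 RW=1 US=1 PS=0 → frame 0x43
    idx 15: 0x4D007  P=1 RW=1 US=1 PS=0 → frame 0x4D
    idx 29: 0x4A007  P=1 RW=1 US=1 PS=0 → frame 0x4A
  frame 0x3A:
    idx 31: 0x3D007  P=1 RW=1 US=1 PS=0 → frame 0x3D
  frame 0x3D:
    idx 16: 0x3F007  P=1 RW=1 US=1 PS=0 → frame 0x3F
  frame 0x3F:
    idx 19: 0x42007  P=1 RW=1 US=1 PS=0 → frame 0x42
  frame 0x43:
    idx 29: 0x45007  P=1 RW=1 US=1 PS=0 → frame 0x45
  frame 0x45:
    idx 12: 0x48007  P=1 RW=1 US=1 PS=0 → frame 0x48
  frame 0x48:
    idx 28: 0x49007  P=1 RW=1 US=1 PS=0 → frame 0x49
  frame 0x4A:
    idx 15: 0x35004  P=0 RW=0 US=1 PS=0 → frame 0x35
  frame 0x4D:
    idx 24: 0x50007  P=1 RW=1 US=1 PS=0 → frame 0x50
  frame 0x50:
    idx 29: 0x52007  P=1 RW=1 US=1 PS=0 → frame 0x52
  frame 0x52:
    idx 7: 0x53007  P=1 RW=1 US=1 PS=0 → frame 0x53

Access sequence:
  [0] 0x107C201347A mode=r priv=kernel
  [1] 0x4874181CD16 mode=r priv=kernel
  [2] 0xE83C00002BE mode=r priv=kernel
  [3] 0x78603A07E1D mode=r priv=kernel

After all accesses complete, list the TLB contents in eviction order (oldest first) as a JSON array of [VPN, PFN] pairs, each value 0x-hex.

Per-access translation:
#0 VA=0x107C201347A (r,kernel):
  L0: frame=0x39 idx=2 entry=0x3A007 [P=1 RW=1 US=1 PS=0]
  L1: frame=0x3A idx=31 entry=0x3D007 [P=1 RW=1 US=1 PS=0]
  L2: frame=0x3D idx=16 entry=0x3F007 [P=1 RW=1 US=1 PS=0]
  L3: frame=0x3F idx=19 entry=0x42007 [P=1 RW=1 US=1 PS=0]
  ⇒ phys 0x4247A  [4 reads]
#1 VA=0x4874181CD16 (r,kernel):
  L0: frame=0x39 idx=9 entry=0x43007 [P=1 RW=1 US=1 PS=0]
  L1: frame=0x43 idx=29 entry=0x45007 [P=1 RW=1 US=1 PS=0]
  L2: frame=0x45 idx=12 entry=0x48007 [P=1 RW=1 US=1 PS=0]
  L3: frame=0x48 idx=28 entry=0x49007 [P=1 RW=1 US=1 PS=0]
  ⇒ phys 0x49D16  [4 reads]
#2 VA=0xE83C00002BE (r,kernel):
  L0: frame=0x39 idx=29 entry=0x4A007 [P=1 RW=1 US=1 PS=0]
  L1: frame=0x4A idx=15 entry=0x35004 [P=0 RW=0 US=1 PS=0]
  ✗ PAGE_NOT_PRESENT  [2 reads]
#3 VA=0x78603A07E1D (r,kernel):
  L0: frame=0x39 idx=15 entry=0x4D007 [P=1 RW=1 US=1 PS=0]
  L1: frame=0x4D idx=24 entry=0x50007 [P=1 RW=1 US=1 PS=0]
  L2: frame=0x50 idx=29 entry=0x52007 [P=1 RW=1 US=1 PS=0]
  L3: frame=0x52 idx=7 entry=0x53007 [P=1 RW=1 US=1 PS=0]
  ⇒ phys 0x53E1D  [4 reads]

TLB: [["0x78603A07", "0x53"]]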